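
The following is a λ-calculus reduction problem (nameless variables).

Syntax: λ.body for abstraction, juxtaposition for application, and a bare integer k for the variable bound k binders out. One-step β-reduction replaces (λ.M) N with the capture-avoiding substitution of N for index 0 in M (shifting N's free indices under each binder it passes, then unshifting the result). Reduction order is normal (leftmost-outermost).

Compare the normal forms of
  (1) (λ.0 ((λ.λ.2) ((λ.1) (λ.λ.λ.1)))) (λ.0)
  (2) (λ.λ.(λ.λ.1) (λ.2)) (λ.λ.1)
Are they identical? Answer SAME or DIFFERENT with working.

Answer: DIFFERENT — A ⇓ λ.λ.0, B ⇓ λ.λ.λ.λ.λ.1

Working:
Term A:
  start: (λ.0 ((λ.λ.2) ((λ.1) (λ.λ.λ.1)))) (λ.0)
  [1] (λ.0) ((λ.λ.λ.0) ((λ.λ.0) (λ.λ.λ.1)))
  [2] (λ.λ.λ.0) ((λ.λ.0) (λ.λ.λ.1))
  [3] λ.λ.0

Term B:
  start: (λ.λ.(λ.λ.1) (λ.2)) (λ.λ.1)
  [1] λ.(λ.λ.1) (λ.λ.λ.1)
  [2] λ.λ.λ.λ.λ.1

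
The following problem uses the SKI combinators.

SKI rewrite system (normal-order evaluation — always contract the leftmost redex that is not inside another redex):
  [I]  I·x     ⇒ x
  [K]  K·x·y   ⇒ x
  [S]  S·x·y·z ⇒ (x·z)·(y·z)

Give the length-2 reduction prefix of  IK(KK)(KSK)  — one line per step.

  start: IK(KK)(KSK)
  →1  K(KK)(KSK)
  →2  KK

Answer: after 2 steps: KK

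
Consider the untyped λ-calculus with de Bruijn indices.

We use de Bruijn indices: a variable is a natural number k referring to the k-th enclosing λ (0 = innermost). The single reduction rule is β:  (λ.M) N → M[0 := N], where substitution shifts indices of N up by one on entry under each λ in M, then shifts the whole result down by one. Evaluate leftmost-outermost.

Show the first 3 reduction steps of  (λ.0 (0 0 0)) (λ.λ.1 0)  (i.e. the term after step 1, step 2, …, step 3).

  start: (λ.0 (0 0 0)) (λ.λ.1 0)
  →1  (λ.λ.1 0) ((λ.λ.1 0) (λ.λ.1 0) (λ.λ.1 0))
  →2  λ.(λ.λ.1 0) (λ.λ.1 0) (λ.λ.1 0) 0
  →3  λ.(λ.(λ.λ.1 0) 0) (λ.λ.1 0) 0

Answer: after 3 steps: λ.(λ.(λ.λ.1 0) 0) (λ.λ.1 0) 0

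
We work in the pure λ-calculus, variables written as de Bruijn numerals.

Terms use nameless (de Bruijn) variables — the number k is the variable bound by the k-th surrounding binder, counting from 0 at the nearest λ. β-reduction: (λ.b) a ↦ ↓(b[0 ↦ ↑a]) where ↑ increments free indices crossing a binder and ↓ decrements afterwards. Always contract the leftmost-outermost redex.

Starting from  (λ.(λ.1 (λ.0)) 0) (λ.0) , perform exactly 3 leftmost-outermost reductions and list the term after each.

  start: (λ.(λ.1 (λ.0)) 0) (λ.0)
  →1  (λ.(λ.0) (λ.0)) (λ.0)
  →2  (λ.0) (λ.0)
  →3  λ.0

Answer: after 3 steps: λ.0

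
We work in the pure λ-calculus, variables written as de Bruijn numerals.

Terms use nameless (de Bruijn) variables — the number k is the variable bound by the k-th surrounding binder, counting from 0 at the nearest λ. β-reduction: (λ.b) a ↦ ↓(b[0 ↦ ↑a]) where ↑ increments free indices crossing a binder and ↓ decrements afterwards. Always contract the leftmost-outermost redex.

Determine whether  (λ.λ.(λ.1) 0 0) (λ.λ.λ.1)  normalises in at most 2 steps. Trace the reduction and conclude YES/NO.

Answer: YES — reaches normal form λ.0 0 in 2 ≤ 2 steps

Derivation:
  start: (λ.λ.(λ.1) 0 0) (λ.λ.λ.1)
  →1  λ.(λ.1) 0 0
  →2  λ.0 0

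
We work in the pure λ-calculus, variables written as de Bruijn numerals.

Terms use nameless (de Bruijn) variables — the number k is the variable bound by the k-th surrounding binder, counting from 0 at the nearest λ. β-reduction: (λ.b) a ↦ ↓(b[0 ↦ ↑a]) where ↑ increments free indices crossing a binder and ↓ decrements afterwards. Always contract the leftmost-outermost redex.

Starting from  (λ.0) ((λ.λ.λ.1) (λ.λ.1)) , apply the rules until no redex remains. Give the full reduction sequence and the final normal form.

Answer: normal form = λ.λ.1  (in 2 steps)

Working:
  start: (λ.0) ((λ.λ.λ.1) (λ.λ.1))
  step 1: (λ.λ.λ.1) (λ.λ.1)
  step 2: λ.λ.1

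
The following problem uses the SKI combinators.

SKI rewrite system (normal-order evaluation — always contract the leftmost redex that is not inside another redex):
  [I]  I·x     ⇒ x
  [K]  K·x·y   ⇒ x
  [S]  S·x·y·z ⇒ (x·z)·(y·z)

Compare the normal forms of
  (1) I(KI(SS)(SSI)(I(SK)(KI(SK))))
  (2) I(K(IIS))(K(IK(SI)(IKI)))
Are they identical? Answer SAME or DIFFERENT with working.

Term A:
  start: I(KI(SS)(SSI)(I(SK)(KI(SK))))
  [1] KI(SS)(SSI)(I(SK)(KI(SK)))
  [2] I(SSI)(I(SK)(KI(SK)))
  [3] SSI(I(SK)(KI(SK)))
  [4] S(I(SK)(KI(SK)))(I(I(SK)(KI(SK))))
  [5] S(SK(KI(SK)))(I(I(SK)(KI(SK))))
  [6] S(SKI)(I(I(SK)(KI(SK))))
  [7] S(SKI)(I(SK)(KI(SK)))
  [8] S(SKI)(SK(KI(SK)))
  [9] S(SKI)(SKI)

Term B:
  start: I(K(IIS))(K(IK(SI)(IKI)))
  [1] K(IIS)(K(IK(SI)(IKI)))
  [2] IIS
  [3] IS
  [4] S

Answer: DIFFERENT — A ⇓ S(SKI)(SKI), B ⇓ S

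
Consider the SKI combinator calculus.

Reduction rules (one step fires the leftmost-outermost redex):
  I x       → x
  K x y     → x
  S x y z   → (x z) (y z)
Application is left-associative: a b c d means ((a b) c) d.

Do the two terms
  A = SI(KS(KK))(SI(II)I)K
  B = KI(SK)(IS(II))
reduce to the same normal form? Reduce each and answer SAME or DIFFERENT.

Term A:
  start: SI(KS(KK))(SI(II)I)K
  [1] I(SI(II)I)(KS(KK)(SI(II)I))K
  [2] SI(II)I(KS(KK)(SI(II)I))K
  [3] II(III)(KS(KK)(SI(II)I))K
  [4] I(III)(KS(KK)(SI(II)I))K
  [5] III(KS(KK)(SI(II)I))K
  [6] II(KS(KK)(SI(II)I))K
  [7] I(KS(KK)(SI(II)I))K
  [8] KS(KK)(SI(II)I)K
  [9] S(SI(II)I)K
  [10] S(II(III))K
  [11] S(I(III))K
  [12] S(III)K
  [13] S(II)K
  [14] SIK

Term B:
  start: KI(SK)(IS(II))
  [1] I(IS(II))
  [2] IS(II)
  [3] S(II)
  [4] SI

Answer: DIFFERENT — A ⇓ SIK, B ⇓ SI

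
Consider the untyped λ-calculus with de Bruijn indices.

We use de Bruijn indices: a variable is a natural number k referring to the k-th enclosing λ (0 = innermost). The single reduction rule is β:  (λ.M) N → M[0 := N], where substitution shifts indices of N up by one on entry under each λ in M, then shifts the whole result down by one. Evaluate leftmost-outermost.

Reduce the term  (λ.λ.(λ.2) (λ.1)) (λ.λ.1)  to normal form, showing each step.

  start: (λ.λ.(λ.2) (λ.1)) (λ.λ.1)
  →1  λ.(λ.λ.λ.1) (λ.1)
  →2  λ.λ.λ.1

Answer: normal form = λ.λ.λ.1  (in 2 steps)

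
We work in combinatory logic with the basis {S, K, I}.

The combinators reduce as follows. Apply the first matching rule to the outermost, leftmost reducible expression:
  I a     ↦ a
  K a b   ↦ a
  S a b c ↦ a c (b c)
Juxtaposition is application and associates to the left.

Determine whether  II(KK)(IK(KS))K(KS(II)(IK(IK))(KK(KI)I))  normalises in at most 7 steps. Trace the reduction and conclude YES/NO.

  start: II(KK)(IK(KS))K(KS(II)(IK(IK))(KK(KI)I))
  [1] I(KK)(IK(KS))K(KS(II)(IK(IK))(KK(KI)I))
  [2] KK(IK(KS))K(KS(II)(IK(IK))(KK(KI)I))
  [3] KK(KS(II)(IK(IK))(KK(KI)I))
  [4] K

Answer: YES — reaches normal form K in 4 ≤ 7 steps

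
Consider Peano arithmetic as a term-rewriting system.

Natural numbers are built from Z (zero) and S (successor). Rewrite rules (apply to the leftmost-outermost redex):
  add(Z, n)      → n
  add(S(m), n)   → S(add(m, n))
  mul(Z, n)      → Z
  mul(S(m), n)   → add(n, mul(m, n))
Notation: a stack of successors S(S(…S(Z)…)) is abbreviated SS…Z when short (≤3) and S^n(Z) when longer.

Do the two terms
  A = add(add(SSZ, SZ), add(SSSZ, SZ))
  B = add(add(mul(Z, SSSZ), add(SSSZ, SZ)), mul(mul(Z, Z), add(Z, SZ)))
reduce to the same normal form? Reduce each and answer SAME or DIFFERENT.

Answer: DIFFERENT — A ⇓ S^7(Z), B ⇓ S^4(Z)

Working:
Term A:
  start: add(add(SSZ, SZ), add(SSSZ, SZ))
  →1  add(S(add(SZ, SZ)), add(SSSZ, SZ))
  →2  S(add(add(SZ, SZ), add(SSSZ, SZ)))
  →3  S(add(S(add(Z, SZ)), add(SSSZ, SZ)))
  →4  S(S(add(add(Z, SZ), add(SSSZ, SZ))))
  →5  S(S(add(SZ, add(SSSZ, SZ))))
  →6  S(S(S(add(Z, add(SSSZ, SZ)))))
  →7  S(S(S(add(SSSZ, SZ))))
  →8  S(S(S(S(add(SSZ, SZ)))))
  →9  S(S(S(S(S(add(SZ, SZ))))))
  →10  S(S(S(S(S(S(add(Z, SZ)))))))
  →11  S^7(Z)

Term B:
  start: add(add(mul(Z, SSSZ), add(SSSZ, SZ)), mul(mul(Z, Z), add(Z, SZ)))
  →1  add(add(Z, add(SSSZ, SZ)), mul(mul(Z, Z), add(Z, SZ)))
  →2  add(add(SSSZ, SZ), mul(mul(Z, Z), add(Z, SZ)))
  →3  add(S(add(SSZ, SZ)), mul(mul(Z, Z), add(Z, SZ)))
  →4  S(add(add(SSZ, SZ), mul(mul(Z, Z), add(Z, SZ))))
  →5  S(add(S(add(SZ, SZ)), mul(mul(Z, Z), add(Z, SZ))))
  →6  S(S(add(add(SZ, SZ), mul(mul(Z, Z), add(Z, SZ)))))
  →7  S(S(add(S(add(Z, SZ)), mul(mul(Z, Z), add(Z, SZ)))))
  →8  S(S(S(add(add(Z, SZ), mul(mul(Z, Z), add(Z, SZ))))))
  →9  S(S(S(add(SZ, mul(mul(Z, Z), add(Z, SZ))))))
  →10  S(S(S(S(add(Z, mul(mul(Z, Z), add(Z, SZ)))))))
  →11  S(S(S(S(mul(mul(Z, Z), add(Z, SZ))))))
  →12  S(S(S(S(mul(Z, add(Z, SZ))))))
  →13  S^4(Z)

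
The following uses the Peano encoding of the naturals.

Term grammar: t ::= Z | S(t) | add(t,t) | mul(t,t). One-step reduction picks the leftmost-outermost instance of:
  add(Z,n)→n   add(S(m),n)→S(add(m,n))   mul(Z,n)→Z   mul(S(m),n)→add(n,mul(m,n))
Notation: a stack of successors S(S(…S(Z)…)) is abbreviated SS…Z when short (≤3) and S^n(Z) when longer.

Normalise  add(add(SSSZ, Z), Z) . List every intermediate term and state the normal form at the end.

Answer: normal form = SSSZ  (in 8 steps)

Reduction:
  start: add(add(SSSZ, Z), Z)
  [1] add(S(add(SSZ, Z)), Z)
  [2] S(add(add(SSZ, Z), Z))
  [3] S(add(S(add(SZ, Z)), Z))
  [4] S(S(add(add(SZ, Z), Z)))
  [5] S(S(add(S(add(Z, Z)), Z)))
  [6] S(S(S(add(add(Z, Z), Z))))
  [7] S(S(S(add(Z, Z))))
  [8] SSSZ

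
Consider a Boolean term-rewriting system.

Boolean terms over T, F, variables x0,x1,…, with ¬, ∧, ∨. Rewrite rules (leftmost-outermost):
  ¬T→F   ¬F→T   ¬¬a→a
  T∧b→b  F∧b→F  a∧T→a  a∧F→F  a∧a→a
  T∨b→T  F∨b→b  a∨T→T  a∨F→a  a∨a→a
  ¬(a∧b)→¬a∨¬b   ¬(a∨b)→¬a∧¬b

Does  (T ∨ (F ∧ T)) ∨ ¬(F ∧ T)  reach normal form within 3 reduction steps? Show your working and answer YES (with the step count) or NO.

  start: (T ∨ (F ∧ T)) ∨ ¬(F ∧ T)
  step 1: T ∨ ¬(F ∧ T)
  step 2: T

Answer: YES — reaches normal form T in 2 ≤ 3 steps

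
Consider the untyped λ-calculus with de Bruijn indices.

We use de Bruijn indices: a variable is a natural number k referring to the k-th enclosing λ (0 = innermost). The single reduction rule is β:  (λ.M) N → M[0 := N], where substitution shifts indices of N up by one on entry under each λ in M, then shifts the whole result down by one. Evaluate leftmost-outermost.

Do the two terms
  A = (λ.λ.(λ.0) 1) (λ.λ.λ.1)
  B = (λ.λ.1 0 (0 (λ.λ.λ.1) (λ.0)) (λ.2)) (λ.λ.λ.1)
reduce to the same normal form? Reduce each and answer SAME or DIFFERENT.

Answer: DIFFERENT — A ⇓ λ.λ.λ.λ.1, B ⇓ λ.0 (λ.λ.λ.1) (λ.0)

Reduction:
Term A:
  start: (λ.λ.(λ.0) 1) (λ.λ.λ.1)
  [1] λ.(λ.0) (λ.λ.λ.1)
  [2] λ.λ.λ.λ.1

Term B:
  start: (λ.λ.1 0 (0 (λ.λ.λ.1) (λ.0)) (λ.2)) (λ.λ.λ.1)
  [1] λ.(λ.λ.λ.1) 0 (0 (λ.λ.λ.1) (λ.0)) (λ.λ.λ.λ.1)
  [2] λ.(λ.λ.1) (0 (λ.λ.λ.1) (λ.0)) (λ.λ.λ.λ.1)
  [3] λ.(λ.1 (λ.λ.λ.1) (λ.0)) (λ.λ.λ.λ.1)
  [4] λ.0 (λ.λ.λ.1) (λ.0)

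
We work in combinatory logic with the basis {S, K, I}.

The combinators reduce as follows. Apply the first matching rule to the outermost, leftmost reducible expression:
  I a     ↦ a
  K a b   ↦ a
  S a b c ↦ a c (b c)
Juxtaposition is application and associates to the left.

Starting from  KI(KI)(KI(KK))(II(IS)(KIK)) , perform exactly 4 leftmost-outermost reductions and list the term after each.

Answer: after 4 steps: II(IS)(KIK)

Derivation:
  start: KI(KI)(KI(KK))(II(IS)(KIK))
  →1  I(KI(KK))(II(IS)(KIK))
  →2  KI(KK)(II(IS)(KIK))
  →3  I(II(IS)(KIK))
  →4  II(IS)(KIK)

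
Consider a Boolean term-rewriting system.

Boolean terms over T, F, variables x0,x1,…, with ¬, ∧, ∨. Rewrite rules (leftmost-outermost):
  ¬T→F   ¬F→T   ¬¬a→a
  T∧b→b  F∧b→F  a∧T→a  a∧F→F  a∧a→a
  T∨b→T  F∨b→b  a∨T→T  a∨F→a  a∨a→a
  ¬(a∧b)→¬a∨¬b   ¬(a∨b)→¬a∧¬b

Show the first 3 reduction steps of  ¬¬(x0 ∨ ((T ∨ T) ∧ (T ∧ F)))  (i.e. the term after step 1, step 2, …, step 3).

Answer: after 3 steps: x0 ∨ (T ∧ F)

Derivation:
  start: ¬¬(x0 ∨ ((T ∨ T) ∧ (T ∧ F)))
  step 1: x0 ∨ ((T ∨ T) ∧ (T ∧ F))
  step 2: x0 ∨ (T ∧ (T ∧ F))
  step 3: x0 ∨ (T ∧ F)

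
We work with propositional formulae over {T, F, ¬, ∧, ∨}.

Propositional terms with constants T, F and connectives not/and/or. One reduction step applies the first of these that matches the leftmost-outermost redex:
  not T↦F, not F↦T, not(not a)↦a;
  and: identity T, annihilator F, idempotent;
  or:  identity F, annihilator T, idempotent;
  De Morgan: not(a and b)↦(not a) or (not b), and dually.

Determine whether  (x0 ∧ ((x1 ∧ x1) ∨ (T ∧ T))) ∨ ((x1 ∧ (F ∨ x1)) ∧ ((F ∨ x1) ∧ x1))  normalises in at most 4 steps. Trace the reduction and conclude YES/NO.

  start: (x0 ∧ ((x1 ∧ x1) ∨ (T ∧ T))) ∨ ((x1 ∧ (F ∨ x1)) ∧ ((F ∨ x1) ∧ x1))
  step 1: (x0 ∧ (x1 ∨ (T ∧ T))) ∨ ((x1 ∧ (F ∨ x1)) ∧ ((F ∨ x1) ∧ x1))
  step 2: (x0 ∧ (x1 ∨ T)) ∨ ((x1 ∧ (F ∨ x1)) ∧ ((F ∨ x1) ∧ x1))
  step 3: (x0 ∧ T) ∨ ((x1 ∧ (F ∨ x1)) ∧ ((F ∨ x1) ∧ x1))
  step 4: x0 ∨ ((x1 ∧ (F ∨ x1)) ∧ ((F ∨ x1) ∧ x1))

Answer: NO — after 4 steps the term is x0 ∨ ((x1 ∧ (F ∨ x1)) ∧ ((F ∨ x1) ∧ x1)), not yet normal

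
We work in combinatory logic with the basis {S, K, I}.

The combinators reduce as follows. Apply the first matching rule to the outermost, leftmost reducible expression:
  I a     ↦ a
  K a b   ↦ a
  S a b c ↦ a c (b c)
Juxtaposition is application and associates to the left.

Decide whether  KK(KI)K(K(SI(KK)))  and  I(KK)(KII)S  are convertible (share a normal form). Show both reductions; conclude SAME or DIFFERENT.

Answer: DIFFERENT — A ⇓ K, B ⇓ KS

Working:
Term A:
  start: KK(KI)K(K(SI(KK)))
  →1  KK(K(SI(KK)))
  →2  K

Term B:
  start: I(KK)(KII)S
  →1  KK(KII)S
  →2  KS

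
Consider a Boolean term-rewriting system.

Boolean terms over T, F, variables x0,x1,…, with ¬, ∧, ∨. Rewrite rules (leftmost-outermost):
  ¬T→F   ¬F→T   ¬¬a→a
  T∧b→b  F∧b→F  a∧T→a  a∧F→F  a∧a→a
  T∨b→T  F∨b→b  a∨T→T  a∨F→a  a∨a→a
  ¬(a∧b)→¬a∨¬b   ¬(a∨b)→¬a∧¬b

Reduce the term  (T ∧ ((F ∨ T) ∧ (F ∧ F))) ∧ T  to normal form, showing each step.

Answer: normal form = F  (in 5 steps)

Derivation:
  start: (T ∧ ((F ∨ T) ∧ (F ∧ F))) ∧ T
  [1] T ∧ ((F ∨ T) ∧ (F ∧ F))
  [2] (F ∨ T) ∧ (F ∧ F)
  [3] T ∧ (F ∧ F)
  [4] F ∧ F
  [5] F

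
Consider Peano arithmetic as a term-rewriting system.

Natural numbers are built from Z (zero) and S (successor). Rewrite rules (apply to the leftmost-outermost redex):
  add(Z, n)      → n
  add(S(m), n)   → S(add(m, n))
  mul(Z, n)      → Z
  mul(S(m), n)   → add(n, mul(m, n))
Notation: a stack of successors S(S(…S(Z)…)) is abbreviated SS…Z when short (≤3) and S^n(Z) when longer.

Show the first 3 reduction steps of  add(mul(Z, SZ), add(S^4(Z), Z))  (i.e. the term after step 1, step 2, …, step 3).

Answer: after 3 steps: S(add(SSSZ, Z))

Reduction:
  start: add(mul(Z, SZ), add(S^4(Z), Z))
  [1] add(Z, add(S^4(Z), Z))
  [2] add(S^4(Z), Z)
  [3] S(add(SSSZ, Z))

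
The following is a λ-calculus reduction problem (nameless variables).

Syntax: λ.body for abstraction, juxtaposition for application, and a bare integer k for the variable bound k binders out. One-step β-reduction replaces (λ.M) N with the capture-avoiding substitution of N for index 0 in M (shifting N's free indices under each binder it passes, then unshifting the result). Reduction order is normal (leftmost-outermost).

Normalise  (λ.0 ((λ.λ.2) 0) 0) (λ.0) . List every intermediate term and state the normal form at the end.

  start: (λ.0 ((λ.λ.2) 0) 0) (λ.0)
  [1] (λ.0) ((λ.λ.λ.0) (λ.0)) (λ.0)
  [2] (λ.λ.λ.0) (λ.0) (λ.0)
  [3] (λ.λ.0) (λ.0)
  [4] λ.0

Answer: normal form = λ.0  (in 4 steps)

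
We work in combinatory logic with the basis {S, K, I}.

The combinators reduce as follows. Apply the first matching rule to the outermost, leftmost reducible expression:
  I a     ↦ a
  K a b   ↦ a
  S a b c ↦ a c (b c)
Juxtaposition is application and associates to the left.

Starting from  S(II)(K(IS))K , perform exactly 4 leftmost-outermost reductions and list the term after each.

  start: S(II)(K(IS))K
  →1  IIK(K(IS)K)
  →2  IK(K(IS)K)
  →3  K(K(IS)K)
  →4  K(IS)

Answer: after 4 steps: K(IS)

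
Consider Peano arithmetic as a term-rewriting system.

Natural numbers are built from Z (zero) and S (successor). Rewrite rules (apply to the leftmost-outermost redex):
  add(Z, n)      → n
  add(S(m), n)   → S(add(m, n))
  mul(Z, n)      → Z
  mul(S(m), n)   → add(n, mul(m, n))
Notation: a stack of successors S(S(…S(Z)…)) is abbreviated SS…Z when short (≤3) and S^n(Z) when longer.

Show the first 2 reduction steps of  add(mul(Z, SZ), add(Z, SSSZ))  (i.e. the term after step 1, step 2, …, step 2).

Answer: after 2 steps: add(Z, SSSZ)

Reduction:
  start: add(mul(Z, SZ), add(Z, SSSZ))
  [1] add(Z, add(Z, SSSZ))
  [2] add(Z, SSSZ)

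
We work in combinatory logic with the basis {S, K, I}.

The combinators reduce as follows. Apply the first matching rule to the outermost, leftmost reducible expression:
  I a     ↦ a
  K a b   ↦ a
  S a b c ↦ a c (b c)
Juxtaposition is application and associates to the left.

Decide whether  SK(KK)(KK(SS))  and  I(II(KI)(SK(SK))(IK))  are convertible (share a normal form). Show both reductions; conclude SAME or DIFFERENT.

Answer: SAME — A ⇓ K, B ⇓ K

Reduction:
Term A:
  start: SK(KK)(KK(SS))
  step 1: K(KK(SS))(KK(KK(SS)))
  step 2: KK(SS)
  step 3: K

Term B:
  start: I(II(KI)(SK(SK))(IK))
  step 1: II(KI)(SK(SK))(IK)
  step 2: I(KI)(SK(SK))(IK)
  step 3: KI(SK(SK))(IK)
  step 4: I(IK)
  step 5: IK
  step 6: K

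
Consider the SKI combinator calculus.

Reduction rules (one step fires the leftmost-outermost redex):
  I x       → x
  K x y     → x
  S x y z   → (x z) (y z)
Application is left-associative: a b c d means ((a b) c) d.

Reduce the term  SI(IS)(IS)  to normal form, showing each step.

  start: SI(IS)(IS)
  [1] I(IS)(IS(IS))
  [2] IS(IS(IS))
  [3] S(IS(IS))
  [4] S(S(IS))
  [5] S(SS)

Answer: normal form = S(SS)  (in 5 steps)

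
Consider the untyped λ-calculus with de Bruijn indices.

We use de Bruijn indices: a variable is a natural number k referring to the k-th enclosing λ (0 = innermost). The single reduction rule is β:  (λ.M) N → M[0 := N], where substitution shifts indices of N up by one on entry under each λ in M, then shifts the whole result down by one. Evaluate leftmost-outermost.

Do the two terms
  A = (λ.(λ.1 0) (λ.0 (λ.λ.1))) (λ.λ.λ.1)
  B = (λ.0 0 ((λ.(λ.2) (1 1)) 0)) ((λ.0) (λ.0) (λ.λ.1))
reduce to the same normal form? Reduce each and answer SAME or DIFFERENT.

Answer: SAME — A ⇓ λ.λ.1, B ⇓ λ.λ.1

Reduction:
Term A:
  start: (λ.(λ.1 0) (λ.0 (λ.λ.1))) (λ.λ.λ.1)
  →1  (λ.(λ.λ.λ.1) 0) (λ.0 (λ.λ.1))
  →2  (λ.λ.λ.1) (λ.0 (λ.λ.1))
  →3  λ.λ.1

Term B:
  start: (λ.0 0 ((λ.(λ.2) (1 1)) 0)) ((λ.0) (λ.0) (λ.λ.1))
  →1  (λ.0) (λ.0) (λ.λ.1) ((λ.0) (λ.0) (λ.λ.1)) ((λ.(λ.(λ.0) (λ.0) (λ.λ.1)) ((λ.0) (λ.0) (λ.λ.1) ((λ.0) (λ.0) (λ.λ.1)))) ((λ.0) (λ.0) (λ.λ.1)))
  →2  (λ.0) (λ.λ.1) ((λ.0) (λ.0) (λ.λ.1)) ((λ.(λ.(λ.0) (λ.0) (λ.λ.1)) ((λ.0) (λ.0) (λ.λ.1) ((λ.0) (λ.0) (λ.λ.1)))) ((λ.0) (λ.0) (λ.λ.1)))
  →3  (λ.λ.1) ((λ.0) (λ.0) (λ.λ.1)) ((λ.(λ.(λ.0) (λ.0) (λ.λ.1)) ((λ.0) (λ.0) (λ.λ.1) ((λ.0) (λ.0) (λ.λ.1)))) ((λ.0) (λ.0) (λ.λ.1)))
  →4  (λ.(λ.0) (λ.0) (λ.λ.1)) ((λ.(λ.(λ.0) (λ.0) (λ.λ.1)) ((λ.0) (λ.0) (λ.λ.1) ((λ.0) (λ.0) (λ.λ.1)))) ((λ.0) (λ.0) (λ.λ.1)))
  →5  (λ.0) (λ.0) (λ.λ.1)
  →6  (λ.0) (λ.λ.1)
  →7  λ.λ.1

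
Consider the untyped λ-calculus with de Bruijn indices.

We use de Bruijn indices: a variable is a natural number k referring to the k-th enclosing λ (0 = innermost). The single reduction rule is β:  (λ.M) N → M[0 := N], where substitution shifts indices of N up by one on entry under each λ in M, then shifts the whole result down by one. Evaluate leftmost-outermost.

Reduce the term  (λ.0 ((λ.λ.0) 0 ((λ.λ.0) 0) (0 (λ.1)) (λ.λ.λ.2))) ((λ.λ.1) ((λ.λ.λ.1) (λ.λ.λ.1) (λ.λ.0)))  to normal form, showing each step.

Answer: normal form = λ.λ.λ.0  (in 5 steps)

Derivation:
  start: (λ.0 ((λ.λ.0) 0 ((λ.λ.0) 0) (0 (λ.1)) (λ.λ.λ.2))) ((λ.λ.1) ((λ.λ.λ.1) (λ.λ.λ.1) (λ.λ.0)))
  →1  (λ.λ.1) ((λ.λ.λ.1) (λ.λ.λ.1) (λ.λ.0)) ((λ.λ.0) ((λ.λ.1) ((λ.λ.λ.1) (λ.λ.λ.1) (λ.λ.0))) ((λ.λ.0) ((λ.λ.1) ((λ.λ.λ.1) (λ.λ.λ.1) (λ.λ.0)))) ((λ.λ.1) ((λ.λ.λ.1) (λ.λ.λ.1) (λ.λ.0)) (λ.(λ.λ.1) ((λ.λ.λ.1) (λ.λ.λ.1) (λ.λ.0)))) (λ.λ.λ.2))
  →2  (λ.(λ.λ.λ.1) (λ.λ.λ.1) (λ.λ.0)) ((λ.λ.0) ((λ.λ.1) ((λ.λ.λ.1) (λ.λ.λ.1) (λ.λ.0))) ((λ.λ.0) ((λ.λ.1) ((λ.λ.λ.1) (λ.λ.λ.1) (λ.λ.0)))) ((λ.λ.1) ((λ.λ.λ.1) (λ.λ.λ.1) (λ.λ.0)) (λ.(λ.λ.1) ((λ.λ.λ.1) (λ.λ.λ.1) (λ.λ.0)))) (λ.λ.λ.2))
  →3  (λ.λ.λ.1) (λ.λ.λ.1) (λ.λ.0)
  →4  (λ.λ.1) (λ.λ.0)
  →5  λ.λ.λ.0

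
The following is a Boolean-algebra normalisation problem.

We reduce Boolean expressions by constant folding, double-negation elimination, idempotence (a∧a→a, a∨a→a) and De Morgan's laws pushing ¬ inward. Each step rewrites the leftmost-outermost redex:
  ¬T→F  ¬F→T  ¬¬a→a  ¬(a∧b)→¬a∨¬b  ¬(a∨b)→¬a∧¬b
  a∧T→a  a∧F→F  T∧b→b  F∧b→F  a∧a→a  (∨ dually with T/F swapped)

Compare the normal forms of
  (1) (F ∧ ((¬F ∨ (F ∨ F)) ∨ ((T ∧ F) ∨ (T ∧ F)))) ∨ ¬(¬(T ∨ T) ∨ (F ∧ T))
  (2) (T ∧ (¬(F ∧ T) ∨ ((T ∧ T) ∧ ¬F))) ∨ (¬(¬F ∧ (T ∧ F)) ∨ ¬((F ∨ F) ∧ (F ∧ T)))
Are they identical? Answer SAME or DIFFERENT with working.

Answer: SAME — A ⇓ T, B ⇓ T

Derivation:
Term A:
  start: (F ∧ ((¬F ∨ (F ∨ F)) ∨ ((T ∧ F) ∨ (T ∧ F)))) ∨ ¬(¬(T ∨ T) ∨ (F ∧ T))
  step 1: F ∨ ¬(¬(T ∨ T) ∨ (F ∧ T))
  step 2: ¬(¬(T ∨ T) ∨ (F ∧ T))
  step 3: ¬¬(T ∨ T) ∧ ¬(F ∧ T)
  step 4: (T ∨ T) ∧ ¬(F ∧ T)
  step 5: T ∧ ¬(F ∧ T)
  step 6: ¬(F ∧ T)
  step 7: ¬F ∨ ¬T
  step 8: T ∨ ¬T
  step 9: T

Term B:
  start: (T ∧ (¬(F ∧ T) ∨ ((T ∧ T) ∧ ¬F))) ∨ (¬(¬F ∧ (T ∧ F)) ∨ ¬((F ∨ F) ∧ (F ∧ T)))
  step 1: (¬(F ∧ T) ∨ ((T ∧ T) ∧ ¬F)) ∨ (¬(¬F ∧ (T ∧ F)) ∨ ¬((F ∨ F) ∧ (F ∧ T)))
  step 2: ((¬F ∨ ¬T) ∨ ((T ∧ T) ∧ ¬F)) ∨ (¬(¬F ∧ (T ∧ F)) ∨ ¬((F ∨ F) ∧ (F ∧ T)))
  step 3: ((T ∨ ¬T) ∨ ((T ∧ T) ∧ ¬F)) ∨ (¬(¬F ∧ (T ∧ F)) ∨ ¬((F ∨ F) ∧ (F ∧ T)))
  step 4: (T ∨ ((T ∧ T) ∧ ¬F)) ∨ (¬(¬F ∧ (T ∧ F)) ∨ ¬((F ∨ F) ∧ (F ∧ T)))
  step 5: T ∨ (¬(¬F ∧ (T ∧ F)) ∨ ¬((F ∨ F) ∧ (F ∧ T)))
  step 6: T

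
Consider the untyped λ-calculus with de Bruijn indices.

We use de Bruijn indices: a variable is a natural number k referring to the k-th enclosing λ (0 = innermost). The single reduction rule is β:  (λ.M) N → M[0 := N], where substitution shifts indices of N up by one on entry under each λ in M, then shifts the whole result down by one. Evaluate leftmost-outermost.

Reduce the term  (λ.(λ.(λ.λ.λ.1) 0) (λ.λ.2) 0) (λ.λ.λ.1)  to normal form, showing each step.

Answer: normal form = λ.λ.λ.λ.1  (in 4 steps)

Reduction:
  start: (λ.(λ.(λ.λ.λ.1) 0) (λ.λ.2) 0) (λ.λ.λ.1)
  [1] (λ.(λ.λ.λ.1) 0) (λ.λ.λ.λ.λ.1) (λ.λ.λ.1)
  [2] (λ.λ.λ.1) (λ.λ.λ.λ.λ.1) (λ.λ.λ.1)
  [3] (λ.λ.1) (λ.λ.λ.1)
  [4] λ.λ.λ.λ.1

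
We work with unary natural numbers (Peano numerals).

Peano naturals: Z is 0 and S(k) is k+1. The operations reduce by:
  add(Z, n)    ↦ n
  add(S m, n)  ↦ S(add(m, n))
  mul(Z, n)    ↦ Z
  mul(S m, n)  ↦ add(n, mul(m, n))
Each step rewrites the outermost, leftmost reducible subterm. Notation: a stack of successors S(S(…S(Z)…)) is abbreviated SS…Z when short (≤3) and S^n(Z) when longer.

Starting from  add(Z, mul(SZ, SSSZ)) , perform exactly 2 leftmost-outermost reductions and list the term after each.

Answer: after 2 steps: add(SSSZ, mul(Z, SSSZ))

Derivation:
  start: add(Z, mul(SZ, SSSZ))
  [1] mul(SZ, SSSZ)
  [2] add(SSSZ, mul(Z, SSSZ))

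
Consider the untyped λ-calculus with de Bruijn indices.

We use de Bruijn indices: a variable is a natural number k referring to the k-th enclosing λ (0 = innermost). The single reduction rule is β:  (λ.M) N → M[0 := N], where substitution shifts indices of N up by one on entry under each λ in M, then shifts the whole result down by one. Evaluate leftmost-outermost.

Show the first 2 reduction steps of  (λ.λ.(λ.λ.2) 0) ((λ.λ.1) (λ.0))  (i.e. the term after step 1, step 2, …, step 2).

  start: (λ.λ.(λ.λ.2) 0) ((λ.λ.1) (λ.0))
  [1] λ.(λ.λ.2) 0
  [2] λ.λ.1

Answer: after 2 steps: λ.λ.1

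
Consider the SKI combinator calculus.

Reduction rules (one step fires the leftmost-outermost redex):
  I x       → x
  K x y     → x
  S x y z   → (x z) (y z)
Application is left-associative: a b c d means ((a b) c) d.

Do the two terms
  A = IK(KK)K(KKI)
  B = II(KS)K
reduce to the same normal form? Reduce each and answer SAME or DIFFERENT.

Term A:
  start: IK(KK)K(KKI)
  step 1: K(KK)K(KKI)
  step 2: KK(KKI)
  step 3: K

Term B:
  start: II(KS)K
  step 1: I(KS)K
  step 2: KSK
  step 3: S

Answer: DIFFERENT — A ⇓ K, B ⇓ S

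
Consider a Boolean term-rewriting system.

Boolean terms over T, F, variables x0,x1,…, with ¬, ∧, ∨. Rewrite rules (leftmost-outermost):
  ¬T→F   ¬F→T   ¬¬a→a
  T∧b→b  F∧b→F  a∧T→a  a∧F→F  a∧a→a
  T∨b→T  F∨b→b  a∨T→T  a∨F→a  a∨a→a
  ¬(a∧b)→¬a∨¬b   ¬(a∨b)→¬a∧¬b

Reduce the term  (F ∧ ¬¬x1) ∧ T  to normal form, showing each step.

Answer: normal form = F  (in 2 steps)

Working:
  start: (F ∧ ¬¬x1) ∧ T
  step 1: F ∧ ¬¬x1
  step 2: F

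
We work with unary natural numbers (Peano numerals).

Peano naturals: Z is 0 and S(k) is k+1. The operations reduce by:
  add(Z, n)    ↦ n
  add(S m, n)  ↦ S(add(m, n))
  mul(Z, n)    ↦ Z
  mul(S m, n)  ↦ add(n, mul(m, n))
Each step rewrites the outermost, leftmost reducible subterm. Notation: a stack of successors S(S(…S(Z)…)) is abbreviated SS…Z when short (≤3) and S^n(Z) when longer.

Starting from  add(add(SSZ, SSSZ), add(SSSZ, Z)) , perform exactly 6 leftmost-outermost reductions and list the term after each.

Answer: after 6 steps: S(S(S(add(SSZ, add(SSSZ, Z)))))

Working:
  start: add(add(SSZ, SSSZ), add(SSSZ, Z))
  →1  add(S(add(SZ, SSSZ)), add(SSSZ, Z))
  →2  S(add(add(SZ, SSSZ), add(SSSZ, Z)))
  →3  S(add(S(add(Z, SSSZ)), add(SSSZ, Z)))
  →4  S(S(add(add(Z, SSSZ), add(SSSZ, Z))))
  →5  S(S(add(SSSZ, add(SSSZ, Z))))
  →6  S(S(S(add(SSZ, add(SSSZ, Z)))))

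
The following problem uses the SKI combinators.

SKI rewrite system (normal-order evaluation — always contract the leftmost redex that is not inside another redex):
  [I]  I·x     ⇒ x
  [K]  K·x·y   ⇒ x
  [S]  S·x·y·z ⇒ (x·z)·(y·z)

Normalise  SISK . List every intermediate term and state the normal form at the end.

  start: SISK
  →1  IK(SK)
  →2  K(SK)

Answer: normal form = K(SK)  (in 2 steps)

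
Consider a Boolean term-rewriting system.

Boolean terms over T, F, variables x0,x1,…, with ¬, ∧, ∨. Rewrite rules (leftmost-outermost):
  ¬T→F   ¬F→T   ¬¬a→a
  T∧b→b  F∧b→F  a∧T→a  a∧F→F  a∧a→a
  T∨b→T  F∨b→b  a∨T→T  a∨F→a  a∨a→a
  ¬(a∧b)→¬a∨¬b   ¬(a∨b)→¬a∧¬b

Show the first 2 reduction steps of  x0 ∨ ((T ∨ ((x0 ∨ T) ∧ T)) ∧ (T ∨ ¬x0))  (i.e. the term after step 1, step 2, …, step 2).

Answer: after 2 steps: x0 ∨ (T ∨ ¬x0)

Derivation:
  start: x0 ∨ ((T ∨ ((x0 ∨ T) ∧ T)) ∧ (T ∨ ¬x0))
  [1] x0 ∨ (T ∧ (T ∨ ¬x0))
  [2] x0 ∨ (T ∨ ¬x0)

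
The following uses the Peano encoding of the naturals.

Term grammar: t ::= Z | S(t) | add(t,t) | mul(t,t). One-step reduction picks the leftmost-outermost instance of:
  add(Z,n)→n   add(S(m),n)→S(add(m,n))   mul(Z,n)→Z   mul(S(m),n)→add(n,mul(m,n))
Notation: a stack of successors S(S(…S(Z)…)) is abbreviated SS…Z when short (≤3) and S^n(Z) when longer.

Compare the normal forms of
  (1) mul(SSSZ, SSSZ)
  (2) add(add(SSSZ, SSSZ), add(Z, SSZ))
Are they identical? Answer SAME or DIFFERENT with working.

Term A:
  start: mul(SSSZ, SSSZ)
  step 1: add(SSSZ, mul(SSZ, SSSZ))
  step 2: S(add(SSZ, mul(SSZ, SSSZ)))
  step 3: S(S(add(SZ, mul(SSZ, SSSZ))))
  step 4: S(S(S(add(Z, mul(SSZ, SSSZ)))))
  step 5: S(S(S(mul(SSZ, SSSZ))))
  step 6: S(S(S(add(SSSZ, mul(SZ, SSSZ)))))
  step 7: S(S(S(S(add(SSZ, mul(SZ, SSSZ))))))
  step 8: S(S(S(S(S(add(SZ, mul(SZ, SSSZ)))))))
  step 9: S(S(S(S(S(S(add(Z, mul(SZ, SSSZ))))))))
  step 10: S(S(S(S(S(S(mul(SZ, SSSZ)))))))
  step 11: S(S(S(S(S(S(add(SSSZ, mul(Z, SSSZ))))))))
  step 12: S(S(S(S(S(S(S(add(SSZ, mul(Z, SSSZ)))))))))
  step 13: S(S(S(S(S(S(S(S(add(SZ, mul(Z, SSSZ))))))))))
  step 14: S(S(S(S(S(S(S(S(S(add(Z, mul(Z, SSSZ)))))))))))
  step 15: S(S(S(S(S(S(S(S(S(mul(Z, SSSZ))))))))))
  step 16: S^9(Z)

Term B:
  start: add(add(SSSZ, SSSZ), add(Z, SSZ))
  step 1: add(S(add(SSZ, SSSZ)), add(Z, SSZ))
  step 2: S(add(add(SSZ, SSSZ), add(Z, SSZ)))
  step 3: S(add(S(add(SZ, SSSZ)), add(Z, SSZ)))
  step 4: S(S(add(add(SZ, SSSZ), add(Z, SSZ))))
  step 5: S(S(add(S(add(Z, SSSZ)), add(Z, SSZ))))
  step 6: S(S(S(add(add(Z, SSSZ), add(Z, SSZ)))))
  step 7: S(S(S(add(SSSZ, add(Z, SSZ)))))
  step 8: S(S(S(S(add(SSZ, add(Z, SSZ))))))
  step 9: S(S(S(S(S(add(SZ, add(Z, SSZ)))))))
  step 10: S(S(S(S(S(S(add(Z, add(Z, SSZ))))))))
  step 11: S(S(S(S(S(S(add(Z, SSZ)))))))
  step 12: S^8(Z)

Answer: DIFFERENT — A ⇓ S^9(Z), B ⇓ S^8(Z)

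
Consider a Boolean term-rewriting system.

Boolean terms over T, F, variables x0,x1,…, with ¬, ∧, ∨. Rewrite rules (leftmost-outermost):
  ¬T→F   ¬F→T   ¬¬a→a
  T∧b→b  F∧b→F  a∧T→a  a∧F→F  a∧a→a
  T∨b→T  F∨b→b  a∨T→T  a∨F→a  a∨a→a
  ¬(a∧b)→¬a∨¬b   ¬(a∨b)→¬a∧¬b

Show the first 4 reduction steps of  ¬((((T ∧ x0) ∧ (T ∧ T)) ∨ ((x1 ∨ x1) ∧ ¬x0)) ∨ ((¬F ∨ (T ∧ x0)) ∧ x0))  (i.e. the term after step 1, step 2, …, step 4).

  start: ¬((((T ∧ x0) ∧ (T ∧ T)) ∨ ((x1 ∨ x1) ∧ ¬x0)) ∨ ((¬F ∨ (T ∧ x0)) ∧ x0))
  →1  ¬(((T ∧ x0) ∧ (T ∧ T)) ∨ ((x1 ∨ x1) ∧ ¬x0)) ∧ ¬((¬F ∨ (T ∧ x0)) ∧ x0)
  →2  (¬((T ∧ x0) ∧ (T ∧ T)) ∧ ¬((x1 ∨ x1) ∧ ¬x0)) ∧ ¬((¬F ∨ (T ∧ x0)) ∧ x0)
  →3  ((¬(T ∧ x0) ∨ ¬(T ∧ T)) ∧ ¬((x1 ∨ x1) ∧ ¬x0)) ∧ ¬((¬F ∨ (T ∧ x0)) ∧ x0)
  →4  (((¬T ∨ ¬x0) ∨ ¬(T ∧ T)) ∧ ¬((x1 ∨ x1) ∧ ¬x0)) ∧ ¬((¬F ∨ (T ∧ x0)) ∧ x0)

Answer: after 4 steps: (((¬T ∨ ¬x0) ∨ ¬(T ∧ T)) ∧ ¬((x1 ∨ x1) ∧ ¬x0)) ∧ ¬((¬F ∨ (T ∧ x0)) ∧ x0)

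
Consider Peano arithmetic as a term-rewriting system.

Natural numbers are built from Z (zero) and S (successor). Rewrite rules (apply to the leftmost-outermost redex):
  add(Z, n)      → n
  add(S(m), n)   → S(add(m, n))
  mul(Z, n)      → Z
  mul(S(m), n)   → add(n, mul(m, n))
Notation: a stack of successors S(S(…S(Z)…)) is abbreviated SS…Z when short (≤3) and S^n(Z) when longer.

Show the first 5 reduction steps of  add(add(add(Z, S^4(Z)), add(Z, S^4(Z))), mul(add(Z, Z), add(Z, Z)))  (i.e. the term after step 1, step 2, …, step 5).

Answer: after 5 steps: S(S(add(add(SSZ, add(Z, S^4(Z))), mul(add(Z, Z), add(Z, Z)))))

Reduction:
  start: add(add(add(Z, S^4(Z)), add(Z, S^4(Z))), mul(add(Z, Z), add(Z, Z)))
  step 1: add(add(S^4(Z), add(Z, S^4(Z))), mul(add(Z, Z), add(Z, Z)))
  step 2: add(S(add(SSSZ, add(Z, S^4(Z)))), mul(add(Z, Z), add(Z, Z)))
  step 3: S(add(add(SSSZ, add(Z, S^4(Z))), mul(add(Z, Z), add(Z, Z))))
  step 4: S(add(S(add(SSZ, add(Z, S^4(Z)))), mul(add(Z, Z), add(Z, Z))))
  step 5: S(S(add(add(SSZ, add(Z, S^4(Z))), mul(add(Z, Z), add(Z, Z)))))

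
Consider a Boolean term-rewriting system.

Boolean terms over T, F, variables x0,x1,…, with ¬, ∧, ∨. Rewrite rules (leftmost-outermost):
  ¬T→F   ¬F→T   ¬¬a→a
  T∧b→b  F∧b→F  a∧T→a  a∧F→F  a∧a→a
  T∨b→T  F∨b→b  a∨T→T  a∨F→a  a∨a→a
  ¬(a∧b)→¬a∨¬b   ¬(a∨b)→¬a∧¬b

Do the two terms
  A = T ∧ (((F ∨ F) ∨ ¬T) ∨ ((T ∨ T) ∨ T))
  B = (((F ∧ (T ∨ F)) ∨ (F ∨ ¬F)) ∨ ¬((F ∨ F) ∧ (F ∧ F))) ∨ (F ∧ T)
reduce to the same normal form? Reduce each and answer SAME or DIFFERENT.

Term A:
  start: T ∧ (((F ∨ F) ∨ ¬T) ∨ ((T ∨ T) ∨ T))
  step 1: ((F ∨ F) ∨ ¬T) ∨ ((T ∨ T) ∨ T)
  step 2: (F ∨ ¬T) ∨ ((T ∨ T) ∨ T)
  step 3: ¬T ∨ ((T ∨ T) ∨ T)
  step 4: F ∨ ((T ∨ T) ∨ T)
  step 5: (T ∨ T) ∨ T
  step 6: T

Term B:
  start: (((F ∧ (T ∨ F)) ∨ (F ∨ ¬F)) ∨ ¬((F ∨ F) ∧ (F ∧ F))) ∨ (F ∧ T)
  step 1: ((F ∨ (F ∨ ¬F)) ∨ ¬((F ∨ F) ∧ (F ∧ F))) ∨ (F ∧ T)
  step 2: ((F ∨ ¬F) ∨ ¬((F ∨ F) ∧ (F ∧ F))) ∨ (F ∧ T)
  step 3: (¬F ∨ ¬((F ∨ F) ∧ (F ∧ F))) ∨ (F ∧ T)
  step 4: (T ∨ ¬((F ∨ F) ∧ (F ∧ F))) ∨ (F ∧ T)
  step 5: T ∨ (F ∧ T)
  step 6: T

Answer: SAME — A ⇓ T, B ⇓ T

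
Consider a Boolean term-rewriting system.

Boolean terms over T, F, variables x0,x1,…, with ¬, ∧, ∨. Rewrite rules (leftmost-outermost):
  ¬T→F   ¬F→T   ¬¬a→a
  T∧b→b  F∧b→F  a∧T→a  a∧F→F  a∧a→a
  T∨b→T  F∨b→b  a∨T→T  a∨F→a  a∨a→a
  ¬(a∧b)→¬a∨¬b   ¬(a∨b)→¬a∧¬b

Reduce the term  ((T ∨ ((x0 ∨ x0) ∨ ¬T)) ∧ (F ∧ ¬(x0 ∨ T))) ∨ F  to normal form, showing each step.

Answer: normal form = F  (in 4 steps)

Working:
  start: ((T ∨ ((x0 ∨ x0) ∨ ¬T)) ∧ (F ∧ ¬(x0 ∨ T))) ∨ F
  →1  (T ∨ ((x0 ∨ x0) ∨ ¬T)) ∧ (F ∧ ¬(x0 ∨ T))
  →2  T ∧ (F ∧ ¬(x0 ∨ T))
  →3  F ∧ ¬(x0 ∨ T)
  →4  F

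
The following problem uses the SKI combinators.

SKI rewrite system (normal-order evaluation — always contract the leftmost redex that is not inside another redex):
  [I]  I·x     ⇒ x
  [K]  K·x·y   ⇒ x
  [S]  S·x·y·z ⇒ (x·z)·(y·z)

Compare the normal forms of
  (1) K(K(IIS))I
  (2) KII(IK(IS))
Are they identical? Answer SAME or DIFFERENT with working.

Answer: SAME — A ⇓ KS, B ⇓ KS

Reduction:
Term A:
  start: K(K(IIS))I
  [1] K(IIS)
  [2] K(IS)
  [3] KS

Term B:
  start: KII(IK(IS))
  [1] I(IK(IS))
  [2] IK(IS)
  [3] K(IS)
  [4] KS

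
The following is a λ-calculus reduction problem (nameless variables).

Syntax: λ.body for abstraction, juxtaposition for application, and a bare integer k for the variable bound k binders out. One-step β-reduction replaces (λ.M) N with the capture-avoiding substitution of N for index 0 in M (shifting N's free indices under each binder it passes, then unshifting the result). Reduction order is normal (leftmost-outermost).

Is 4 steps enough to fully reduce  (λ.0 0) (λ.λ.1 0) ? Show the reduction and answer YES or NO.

  start: (λ.0 0) (λ.λ.1 0)
  →1  (λ.λ.1 0) (λ.λ.1 0)
  →2  λ.(λ.λ.1 0) 0
  →3  λ.λ.1 0

Answer: YES — reaches normal form λ.λ.1 0 in 3 ≤ 4 steps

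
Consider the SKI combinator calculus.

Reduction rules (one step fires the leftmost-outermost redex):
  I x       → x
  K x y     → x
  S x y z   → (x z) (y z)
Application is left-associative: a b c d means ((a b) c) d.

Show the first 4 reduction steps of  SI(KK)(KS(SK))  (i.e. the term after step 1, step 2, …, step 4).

  start: SI(KK)(KS(SK))
  →1  I(KS(SK))(KK(KS(SK)))
  →2  KS(SK)(KK(KS(SK)))
  →3  S(KK(KS(SK)))
  →4  SK

Answer: after 4 steps: SK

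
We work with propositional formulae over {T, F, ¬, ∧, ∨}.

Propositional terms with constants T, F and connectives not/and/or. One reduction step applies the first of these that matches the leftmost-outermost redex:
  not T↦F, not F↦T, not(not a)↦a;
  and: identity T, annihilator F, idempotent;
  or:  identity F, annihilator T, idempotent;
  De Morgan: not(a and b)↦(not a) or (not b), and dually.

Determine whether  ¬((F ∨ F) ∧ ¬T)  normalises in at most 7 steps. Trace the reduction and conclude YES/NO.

Answer: YES — reaches normal form T in 5 ≤ 7 steps

Derivation:
  start: ¬((F ∨ F) ∧ ¬T)
  step 1: ¬(F ∨ F) ∨ ¬¬T
  step 2: (¬F ∧ ¬F) ∨ ¬¬T
  step 3: ¬F ∨ ¬¬T
  step 4: T ∨ ¬¬T
  step 5: T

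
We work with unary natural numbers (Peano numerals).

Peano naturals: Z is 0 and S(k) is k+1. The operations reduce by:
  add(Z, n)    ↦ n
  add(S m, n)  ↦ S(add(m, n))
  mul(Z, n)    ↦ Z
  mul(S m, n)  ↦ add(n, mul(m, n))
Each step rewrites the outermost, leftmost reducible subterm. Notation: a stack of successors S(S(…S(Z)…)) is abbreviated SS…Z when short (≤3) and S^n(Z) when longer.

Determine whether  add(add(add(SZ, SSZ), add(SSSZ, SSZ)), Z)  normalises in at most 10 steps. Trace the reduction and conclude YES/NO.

  start: add(add(add(SZ, SSZ), add(SSSZ, SSZ)), Z)
  [1] add(add(S(add(Z, SSZ)), add(SSSZ, SSZ)), Z)
  [2] add(S(add(add(Z, SSZ), add(SSSZ, SSZ))), Z)
  [3] S(add(add(add(Z, SSZ), add(SSSZ, SSZ)), Z))
  [4] S(add(add(SSZ, add(SSSZ, SSZ)), Z))
  [5] S(add(S(add(SZ, add(SSSZ, SSZ))), Z))
  [6] S(S(add(add(SZ, add(SSSZ, SSZ)), Z)))
  [7] S(S(add(S(add(Z, add(SSSZ, SSZ))), Z)))
  [8] S(S(S(add(add(Z, add(SSSZ, SSZ)), Z))))
  [9] S(S(S(add(add(SSSZ, SSZ), Z))))
  [10] S(S(S(add(S(add(SSZ, SSZ)), Z))))

Answer: NO — after 10 steps the term is S(S(S(add(S(add(SSZ, SSZ)), Z)))), not yet normal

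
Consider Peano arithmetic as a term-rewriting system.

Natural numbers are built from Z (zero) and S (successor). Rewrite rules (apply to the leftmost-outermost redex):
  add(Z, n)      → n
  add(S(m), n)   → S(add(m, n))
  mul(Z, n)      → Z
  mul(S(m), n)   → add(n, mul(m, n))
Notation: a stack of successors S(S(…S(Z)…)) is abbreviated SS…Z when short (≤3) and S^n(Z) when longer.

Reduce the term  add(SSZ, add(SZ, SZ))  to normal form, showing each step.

  start: add(SSZ, add(SZ, SZ))
  →1  S(add(SZ, add(SZ, SZ)))
  →2  S(S(add(Z, add(SZ, SZ))))
  →3  S(S(add(SZ, SZ)))
  →4  S(S(S(add(Z, SZ))))
  →5  S^4(Z)

Answer: normal form = S^4(Z)  (in 5 steps)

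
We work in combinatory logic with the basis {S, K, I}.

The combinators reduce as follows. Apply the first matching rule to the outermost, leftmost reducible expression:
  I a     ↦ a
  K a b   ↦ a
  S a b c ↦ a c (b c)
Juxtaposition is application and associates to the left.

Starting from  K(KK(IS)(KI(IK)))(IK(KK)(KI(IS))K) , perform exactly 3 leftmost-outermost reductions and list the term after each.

  start: K(KK(IS)(KI(IK)))(IK(KK)(KI(IS))K)
  step 1: KK(IS)(KI(IK))
  step 2: K(KI(IK))
  step 3: KI

Answer: after 3 steps: KI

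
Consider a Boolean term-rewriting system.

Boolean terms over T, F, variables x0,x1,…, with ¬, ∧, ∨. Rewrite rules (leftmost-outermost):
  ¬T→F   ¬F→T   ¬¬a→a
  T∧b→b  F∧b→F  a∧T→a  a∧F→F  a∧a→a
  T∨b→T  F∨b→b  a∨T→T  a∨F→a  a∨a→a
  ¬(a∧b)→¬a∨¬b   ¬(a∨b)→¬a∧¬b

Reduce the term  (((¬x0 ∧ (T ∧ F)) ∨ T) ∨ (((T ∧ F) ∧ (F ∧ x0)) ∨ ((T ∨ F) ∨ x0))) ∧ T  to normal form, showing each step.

Answer: normal form = T  (in 3 steps)

Reduction:
  start: (((¬x0 ∧ (T ∧ F)) ∨ T) ∨ (((T ∧ F) ∧ (F ∧ x0)) ∨ ((T ∨ F) ∨ x0))) ∧ T
  step 1: ((¬x0 ∧ (T ∧ F)) ∨ T) ∨ (((T ∧ F) ∧ (F ∧ x0)) ∨ ((T ∨ F) ∨ x0))
  step 2: T ∨ (((T ∧ F) ∧ (F ∧ x0)) ∨ ((T ∨ F) ∨ x0))
  step 3: T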